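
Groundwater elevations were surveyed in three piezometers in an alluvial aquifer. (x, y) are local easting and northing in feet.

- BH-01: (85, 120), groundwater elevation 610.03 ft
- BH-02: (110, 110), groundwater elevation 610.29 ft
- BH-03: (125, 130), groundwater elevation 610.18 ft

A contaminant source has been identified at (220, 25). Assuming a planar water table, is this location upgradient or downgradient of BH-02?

upgradient

Differences from BH-01: to BH-02 (Δx, Δy, Δh) = (25, -10, +0.26); to BH-03 = (40, 10, +0.15).
Solve a·Δx + b·Δy = Δh: det = 25·10 − 40·(-10) = 650.
∂h/∂x = [(+0.26)·10 − (+0.15)·(-10)] / 650 = +0.006308
∂h/∂y = [25·(+0.15) − 40·(+0.26)] / 650 = -0.01023
Head at (220, 25) = 610.03 + (+0.006308)·(135) + (-0.01023)·(-95) = 611.85 ft.
That is higher than the 610.29 ft at BH-02, so the point is upgradient.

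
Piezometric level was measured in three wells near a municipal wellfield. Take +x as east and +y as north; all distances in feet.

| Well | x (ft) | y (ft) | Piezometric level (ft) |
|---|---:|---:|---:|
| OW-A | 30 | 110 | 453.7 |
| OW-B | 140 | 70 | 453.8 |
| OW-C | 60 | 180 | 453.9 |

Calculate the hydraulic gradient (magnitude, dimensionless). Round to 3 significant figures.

0.00272

Taking OW-A as reference: OW-B−OW-A = (110, -40, +0.1); OW-C−OW-A = (30, 70, +0.2).
Solve a·Δx + b·Δy = Δh: det = 110·70 − 30·(-40) = 8900.
∂h/∂x = [(+0.1)·70 − (+0.2)·(-40)] / 8900 = +0.001685
∂h/∂y = [110·(+0.2) − 30·(+0.1)] / 8900 = +0.002135
|∇h| = √(0.001685² + 0.002135²) = 0.00272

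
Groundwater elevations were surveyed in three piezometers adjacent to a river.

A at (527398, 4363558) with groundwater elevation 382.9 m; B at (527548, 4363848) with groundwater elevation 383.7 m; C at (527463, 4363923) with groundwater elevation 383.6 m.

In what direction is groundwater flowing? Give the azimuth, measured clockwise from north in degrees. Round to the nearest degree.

239°

With h = a·x + b·y + c and A as origin, the differences give:
  150·a + 290·b = +0.8
  65·a + 365·b = +0.7
Eliminate b (×365 and ×290, subtract): 35900·a = 89.00 → a = ∂h/∂x = +0.002479
Back-substitute: b = ∂h/∂y = +0.001476.
Flow direction (−∇h) has components (-0.002479 E, -0.001476 N).
Azimuth = atan2(E, N) = atan2(-0.002479, -0.001476) = 239.2° ≈ 239°.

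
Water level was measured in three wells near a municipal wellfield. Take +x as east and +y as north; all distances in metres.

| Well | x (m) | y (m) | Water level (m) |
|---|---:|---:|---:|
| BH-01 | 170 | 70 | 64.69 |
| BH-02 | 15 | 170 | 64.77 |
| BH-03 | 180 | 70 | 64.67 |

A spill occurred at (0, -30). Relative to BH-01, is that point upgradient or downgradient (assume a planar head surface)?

Taking BH-01 as reference: BH-02−BH-01 = (-155, 100, +0.08); BH-03−BH-01 = (10, 0, -0.02).
Determinant of the coordinate differences = (-155)·0 − 10·100 = -1000.
∂h/∂x = [(+0.08)·0 − (-0.02)·100] / -1000 = -0.002000
∂h/∂y = [(-155)·(-0.02) − 10·(+0.08)] / -1000 = -0.002300
Head at (0, -30) = 64.69 + (-0.002000)·(-170) + (-0.002300)·(-100) = 65.26 m.
That is higher than the 64.69 m at BH-01, so the point is upgradient.

upgradient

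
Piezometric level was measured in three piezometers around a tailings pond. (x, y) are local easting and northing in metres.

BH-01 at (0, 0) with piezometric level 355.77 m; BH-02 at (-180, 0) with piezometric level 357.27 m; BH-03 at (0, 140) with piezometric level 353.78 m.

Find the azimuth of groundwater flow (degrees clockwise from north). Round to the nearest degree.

∂h/∂x = (357.27 − 355.77) / (-180 − 0) = -0.008333
∂h/∂y = (353.78 − 355.77) / (140 − 0) = -0.01421
Flow direction (−∇h) has components (+0.008333 E, +0.01421 N).
Azimuth = atan2(E, N) = atan2(+0.008333, +0.01421) = 30.4° ≈ 030°.

030°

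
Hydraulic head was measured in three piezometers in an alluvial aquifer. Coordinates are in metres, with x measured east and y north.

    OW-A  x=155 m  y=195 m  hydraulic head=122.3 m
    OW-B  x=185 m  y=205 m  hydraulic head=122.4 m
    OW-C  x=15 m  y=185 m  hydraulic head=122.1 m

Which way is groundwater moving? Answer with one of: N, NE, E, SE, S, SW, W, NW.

With h = a·x + b·y + c and OW-A as origin, the differences give:
  30·a + 10·b = +0.1
  (-140)·a + (-10)·b = -0.2
Eliminate b (×(-10) and ×10, subtract): 1100·a = 1.00 → a = ∂h/∂x = +0.0009091
Back-substitute: b = ∂h/∂y = +0.007273.
Flow = −∇h = (-0.0009091 east, -0.007273 north), which points south.

S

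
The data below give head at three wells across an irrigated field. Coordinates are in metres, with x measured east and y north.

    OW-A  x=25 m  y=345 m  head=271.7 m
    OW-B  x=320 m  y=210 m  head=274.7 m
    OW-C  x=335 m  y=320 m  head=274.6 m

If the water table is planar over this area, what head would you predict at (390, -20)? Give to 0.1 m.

275.8 m

Three-point gradient (reference OW-A): Δ to OW-B = (295, -135, +3.0), Δ to OW-C = (310, -25, +2.9).
∂h/∂x = +0.009181, ∂h/∂y = -0.002161 (det = 34475).
h(390, -20) = 271.7 + (+0.009181)·(365) + (-0.002161)·(-365) = 271.7 +3.351 +0.789 = 275.840 m.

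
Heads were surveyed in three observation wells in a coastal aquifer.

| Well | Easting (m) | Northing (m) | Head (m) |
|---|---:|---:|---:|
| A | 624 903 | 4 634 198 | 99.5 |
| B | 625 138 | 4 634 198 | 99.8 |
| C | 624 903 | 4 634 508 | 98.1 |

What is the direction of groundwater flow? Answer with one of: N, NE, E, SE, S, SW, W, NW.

N

∂h/∂x = (99.8 − 99.5) / (625138 − 624903) = +0.001277
∂h/∂y = (98.1 − 99.5) / (4634508 − 4634198) = -0.004516
Flow = −∇h = (-0.001277 east, +0.004516 north), which points north.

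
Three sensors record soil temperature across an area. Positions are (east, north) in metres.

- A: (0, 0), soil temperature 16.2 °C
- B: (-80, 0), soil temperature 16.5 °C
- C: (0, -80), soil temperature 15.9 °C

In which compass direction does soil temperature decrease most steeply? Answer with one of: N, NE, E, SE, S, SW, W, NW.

SE

∂T/∂x = (16.5 − 16.2) / (-80 − 0) = -0.003750
∂T/∂y = (15.9 − 16.2) / (-80 − 0) = +0.003750
Steepest decrease is along −∇f = (+0.003750 E, -0.003750 N) → southeast.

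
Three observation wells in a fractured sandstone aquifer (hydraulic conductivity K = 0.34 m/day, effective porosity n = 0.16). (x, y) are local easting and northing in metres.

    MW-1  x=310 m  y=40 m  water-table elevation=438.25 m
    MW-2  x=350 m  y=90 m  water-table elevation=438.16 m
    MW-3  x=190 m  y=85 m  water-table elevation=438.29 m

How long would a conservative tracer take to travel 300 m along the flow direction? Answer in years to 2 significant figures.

270 years

Differences from MW-1: to MW-2 (Δx, Δy, Δh) = (40, 50, -0.09); to MW-3 = (-120, 45, +0.04).
Solve a·Δx + b·Δy = Δh: det = 40·45 − (-120)·50 = 7800.
∂h/∂x = [(-0.09)·45 − (+0.04)·50] / 7800 = -0.0007756
∂h/∂y = [40·(+0.04) − (-120)·(-0.09)] / 7800 = -0.001179
|∇h| = √(-0.0007756² + -0.001179²) = 0.001411
Seepage velocity v = K·i/n = 0.34 × 0.001411 / 0.16 = 0.002998 m/day.
t = 300 / 0.002998 = 1.001e+05 days = 274 years.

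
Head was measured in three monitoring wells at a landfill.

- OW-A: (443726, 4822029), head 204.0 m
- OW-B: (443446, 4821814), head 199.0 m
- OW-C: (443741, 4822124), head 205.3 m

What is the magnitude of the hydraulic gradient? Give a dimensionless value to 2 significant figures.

Taking OW-A as reference: OW-B−OW-A = (-280, -215, -5.0); OW-C−OW-A = (15, 95, +1.3).
Solve a·Δx + b·Δy = Δh: det = (-280)·95 − 15·(-215) = -23375.
∂h/∂x = [(-5.0)·95 − (+1.3)·(-215)] / -23375 = +0.008364
∂h/∂y = [(-280)·(+1.3) − 15·(-5.0)] / -23375 = +0.01236
|∇h| = √(0.008364² + 0.01236²) = 0.01492

0.015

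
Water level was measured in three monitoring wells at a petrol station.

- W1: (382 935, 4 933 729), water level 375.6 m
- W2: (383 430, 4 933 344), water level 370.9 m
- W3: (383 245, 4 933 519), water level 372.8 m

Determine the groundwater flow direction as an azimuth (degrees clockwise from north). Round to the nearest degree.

128°

Differences from W1: to W2 (Δx, Δy, Δh) = (495, -385, -4.7); to W3 = (310, -210, -2.8).
Solve a·Δx + b·Δy = Δh: det = 495·(-210) − 310·(-385) = 15400.
∂h/∂x = [(-4.7)·(-210) − (-2.8)·(-385)] / 15400 = -0.005909
∂h/∂y = [495·(-2.8) − 310·(-4.7)] / 15400 = +0.004610
Flow direction (−∇h) has components (+0.005909 E, -0.004610 N).
Azimuth = atan2(E, N) = atan2(+0.005909, -0.004610) = 128.0° ≈ 128°.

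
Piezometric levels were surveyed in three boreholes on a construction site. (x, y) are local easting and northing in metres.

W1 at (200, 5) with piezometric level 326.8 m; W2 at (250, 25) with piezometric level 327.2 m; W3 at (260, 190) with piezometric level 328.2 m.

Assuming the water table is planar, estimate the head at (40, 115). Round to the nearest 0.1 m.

Differences from W1: to W2 (Δx, Δy, Δh) = (50, 20, +0.4); to W3 = (60, 185, +1.4).
Determinant of the coordinate differences = 50·185 − 60·20 = 8050.
∂h/∂x = [(+0.4)·185 − (+1.4)·20] / 8050 = +0.005714
∂h/∂y = [50·(+1.4) − 60·(+0.4)] / 8050 = +0.005714
h(40, 115) = 326.8 + (+0.005714)·(-160) + (+0.005714)·(110) = 326.8 -0.914 +0.629 = 326.514 m.

326.5 m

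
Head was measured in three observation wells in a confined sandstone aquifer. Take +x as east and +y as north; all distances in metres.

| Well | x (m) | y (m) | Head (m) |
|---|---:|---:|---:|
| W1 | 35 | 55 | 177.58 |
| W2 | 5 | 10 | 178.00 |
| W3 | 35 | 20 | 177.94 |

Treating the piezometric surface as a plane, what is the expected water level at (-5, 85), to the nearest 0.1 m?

Taking W1 as reference: W2−W1 = (-30, -45, +0.42); W3−W1 = (0, -35, +0.36).
Solve a·Δx + b·Δy = Δh: det = (-30)·(-35) − 0·(-45) = 1050.
∂h/∂x = [(+0.42)·(-35) − (+0.36)·(-45)] / 1050 = +0.001429
∂h/∂y = [(-30)·(+0.36) − 0·(+0.42)] / 1050 = -0.01029
h(-5, 85) = 177.58 + (+0.001429)·(-40) + (-0.01029)·(30) = 177.58 -0.057 -0.309 = 177.214 m.

177.2 m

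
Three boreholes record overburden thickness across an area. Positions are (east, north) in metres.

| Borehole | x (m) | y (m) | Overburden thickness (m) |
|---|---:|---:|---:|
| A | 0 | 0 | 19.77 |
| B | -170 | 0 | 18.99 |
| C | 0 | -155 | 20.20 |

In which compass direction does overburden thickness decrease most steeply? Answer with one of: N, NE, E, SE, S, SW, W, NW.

∂d/∂x = (18.99 − 19.77) / (-170 − 0) = +0.004588
∂d/∂y = (20.20 − 19.77) / (-155 − 0) = -0.002774
Steepest decrease is along −∇f = (-0.004588 E, +0.002774 N) → northwest.

NW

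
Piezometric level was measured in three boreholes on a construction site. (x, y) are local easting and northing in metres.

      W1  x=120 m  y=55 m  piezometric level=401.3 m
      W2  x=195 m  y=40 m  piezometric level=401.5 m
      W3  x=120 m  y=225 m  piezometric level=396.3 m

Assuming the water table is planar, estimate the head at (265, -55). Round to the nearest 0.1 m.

404.1 m

Differences from W1: to W2 (Δx, Δy, Δh) = (75, -15, +0.2); to W3 = (0, 170, -5.0).
Determinant of the coordinate differences = 75·170 − 0·(-15) = 12750.
∂h/∂x = [(+0.2)·170 − (-5.0)·(-15)] / 12750 = -0.003216
∂h/∂y = [75·(-5.0) − 0·(+0.2)] / 12750 = -0.02941
h(265, -55) = 401.3 + (-0.003216)·(145) + (-0.02941)·(-110) = 401.3 -0.466 +3.235 = 404.069 m.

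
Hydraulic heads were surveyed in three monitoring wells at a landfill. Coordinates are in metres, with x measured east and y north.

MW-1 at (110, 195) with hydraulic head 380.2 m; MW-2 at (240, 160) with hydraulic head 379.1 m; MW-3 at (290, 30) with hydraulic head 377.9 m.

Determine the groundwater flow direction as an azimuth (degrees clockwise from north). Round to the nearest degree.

Three-point gradient (reference MW-1): Δ to MW-2 = (130, -35, -1.1), Δ to MW-3 = (180, -165, -2.3).
∂h/∂x = -0.006667, ∂h/∂y = +0.006667 (det = -15150).
Flow direction (−∇h) has components (+0.006667 E, -0.006667 N).
Azimuth = atan2(E, N) = atan2(+0.006667, -0.006667) = 135.0° ≈ 135°.

135°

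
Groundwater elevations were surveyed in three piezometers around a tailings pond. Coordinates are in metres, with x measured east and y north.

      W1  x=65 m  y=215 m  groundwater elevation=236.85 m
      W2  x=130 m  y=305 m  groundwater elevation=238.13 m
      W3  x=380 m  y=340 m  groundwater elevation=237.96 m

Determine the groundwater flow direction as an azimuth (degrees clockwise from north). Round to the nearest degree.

170°

Taking W1 as reference: W2−W1 = (65, 90, +1.28); W3−W1 = (315, 125, +1.11).
Determinant of the coordinate differences = 65·125 − 315·90 = -20225.
∂h/∂x = [(+1.28)·125 − (+1.11)·90] / -20225 = -0.002972
∂h/∂y = [65·(+1.11) − 315·(+1.28)] / -20225 = +0.01637
Flow direction (−∇h) has components (+0.002972 E, -0.01637 N).
Azimuth = atan2(E, N) = atan2(+0.002972, -0.01637) = 169.7° ≈ 170°.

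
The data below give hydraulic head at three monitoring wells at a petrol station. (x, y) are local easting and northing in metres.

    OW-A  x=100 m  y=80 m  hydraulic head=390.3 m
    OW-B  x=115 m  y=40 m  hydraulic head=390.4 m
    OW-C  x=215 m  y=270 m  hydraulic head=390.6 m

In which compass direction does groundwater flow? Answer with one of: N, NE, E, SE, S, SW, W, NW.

With h = a·x + b·y + c and OW-A as origin, the differences give:
  15·a + (-40)·b = +0.1
  115·a + 190·b = +0.3
Eliminate b (×190 and ×(-40), subtract): 7450·a = 31.00 → a = ∂h/∂x = +0.004161
Back-substitute: b = ∂h/∂y = -0.0009396.
Flow = −∇h = (-0.004161 east, +0.0009396 north), which points west.

W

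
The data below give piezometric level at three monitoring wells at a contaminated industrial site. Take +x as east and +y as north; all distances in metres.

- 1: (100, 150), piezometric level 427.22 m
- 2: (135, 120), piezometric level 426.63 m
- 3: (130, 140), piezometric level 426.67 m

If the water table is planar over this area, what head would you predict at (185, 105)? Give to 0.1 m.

Differences from 1: to 2 (Δx, Δy, Δh) = (35, -30, -0.59); to 3 = (30, -10, -0.55).
Determinant of the coordinate differences = 35·(-10) − 30·(-30) = 550.
∂h/∂x = [(-0.59)·(-10) − (-0.55)·(-30)] / 550 = -0.01927
∂h/∂y = [35·(-0.55) − 30·(-0.59)] / 550 = -0.002818
h(185, 105) = 427.22 + (-0.01927)·(85) + (-0.002818)·(-45) = 427.22 -1.638 +0.127 = 425.709 m.

425.7 m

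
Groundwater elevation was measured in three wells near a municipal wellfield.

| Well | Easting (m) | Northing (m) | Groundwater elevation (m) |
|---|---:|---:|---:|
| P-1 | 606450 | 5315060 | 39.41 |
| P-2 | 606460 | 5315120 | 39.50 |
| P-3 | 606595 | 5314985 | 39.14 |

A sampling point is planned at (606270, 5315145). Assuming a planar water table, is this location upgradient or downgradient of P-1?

Taking P-1 as reference: P-2−P-1 = (10, 60, +0.09); P-3−P-1 = (145, -75, -0.27).
Solve a·Δx + b·Δy = Δh: det = 10·(-75) − 145·60 = -9450.
∂h/∂x = [(+0.09)·(-75) − (-0.27)·60] / -9450 = -0.0010000
∂h/∂y = [10·(-0.27) − 145·(+0.09)] / -9450 = +0.001667
Head at (606270, 5315145) = 39.41 + (-0.0010000)·(-180) + (+0.001667)·(85) = 39.73 m.
That is higher than the 39.41 m at P-1, so the point is upgradient.

upgradient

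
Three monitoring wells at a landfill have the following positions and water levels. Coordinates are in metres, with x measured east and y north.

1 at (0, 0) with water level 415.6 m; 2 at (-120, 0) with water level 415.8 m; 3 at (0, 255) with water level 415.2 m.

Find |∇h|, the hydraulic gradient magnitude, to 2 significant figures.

∂h/∂x = (415.8 − 415.6) / (-120 − 0) = -0.001667
∂h/∂y = (415.2 − 415.6) / (255 − 0) = -0.001569
|∇h| = √(-0.001667² + -0.001569²) = 0.002289

0.0023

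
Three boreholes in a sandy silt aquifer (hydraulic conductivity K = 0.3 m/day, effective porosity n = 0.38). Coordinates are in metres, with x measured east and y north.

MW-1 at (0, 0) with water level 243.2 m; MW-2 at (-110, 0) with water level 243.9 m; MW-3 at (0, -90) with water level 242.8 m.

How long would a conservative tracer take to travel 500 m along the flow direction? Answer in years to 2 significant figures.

∂h/∂x = (243.9 − 243.2) / (-110 − 0) = -0.006364
∂h/∂y = (242.8 − 243.2) / (-90 − 0) = +0.004444
|∇h| = √(-0.006364² + 0.004444²) = 0.007762
Seepage velocity v = K·i/n = 0.3 × 0.007762 / 0.38 = 0.006128 m/day.
t = 500 / 0.006128 = 8.159e+04 days = 223 years.

220 years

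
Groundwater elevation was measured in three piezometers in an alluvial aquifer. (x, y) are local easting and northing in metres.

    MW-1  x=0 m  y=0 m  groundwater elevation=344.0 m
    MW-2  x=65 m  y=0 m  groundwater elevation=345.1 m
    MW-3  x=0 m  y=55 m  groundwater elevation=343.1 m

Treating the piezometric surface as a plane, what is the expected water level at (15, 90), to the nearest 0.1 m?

342.8 m

∂h/∂x = (345.1 − 344.0) / (65 − 0) = +0.01692
∂h/∂y = (343.1 − 344.0) / (55 − 0) = -0.01636
h(15, 90) = 344.0 + (+0.01692)·(15) + (-0.01636)·(90) = 344.0 +0.254 -1.473 = 342.781 m.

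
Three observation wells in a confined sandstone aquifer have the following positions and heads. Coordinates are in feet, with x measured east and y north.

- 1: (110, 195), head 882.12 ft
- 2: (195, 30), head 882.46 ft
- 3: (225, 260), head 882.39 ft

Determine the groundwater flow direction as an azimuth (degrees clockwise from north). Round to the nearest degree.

With h = a·x + b·y + c and 1 as origin, the differences give:
  85·a + (-165)·b = +0.34
  115·a + 65·b = +0.27
Eliminate b (×65 and ×(-165), subtract): 24500·a = 66.650 → a = ∂h/∂x = +0.002720
Back-substitute: b = ∂h/∂y = -0.0006592.
Flow direction (−∇h) has components (-0.002720 E, +0.0006592 N).
Azimuth = atan2(E, N) = atan2(-0.002720, +0.0006592) = 283.6° ≈ 284°.

284°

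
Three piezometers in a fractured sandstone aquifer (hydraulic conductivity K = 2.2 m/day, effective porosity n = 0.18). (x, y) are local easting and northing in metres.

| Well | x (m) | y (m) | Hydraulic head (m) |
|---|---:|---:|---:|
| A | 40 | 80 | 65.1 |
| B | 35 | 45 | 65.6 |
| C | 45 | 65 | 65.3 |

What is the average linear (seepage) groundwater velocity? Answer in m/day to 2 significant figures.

Taking A as reference: B−A = (-5, -35, +0.5); C−A = (5, -15, +0.2).
Determinant of the coordinate differences = (-5)·(-15) − 5·(-35) = 250.
∂h/∂x = [(+0.5)·(-15) − (+0.2)·(-35)] / 250 = -0.002000
∂h/∂y = [(-5)·(+0.2) − 5·(+0.5)] / 250 = -0.01400
|∇h| = √(-0.002000² + -0.01400²) = 0.01414
Seepage velocity v = K·i/n = 2.2 × 0.01414 / 0.18 = 0.1728 m/day.

0.17 m/day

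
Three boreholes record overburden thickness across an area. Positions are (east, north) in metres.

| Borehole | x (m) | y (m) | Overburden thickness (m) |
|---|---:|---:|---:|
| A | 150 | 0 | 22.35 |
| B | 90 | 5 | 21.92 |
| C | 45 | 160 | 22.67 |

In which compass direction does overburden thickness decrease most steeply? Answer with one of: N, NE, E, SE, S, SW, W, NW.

Taking A as reference: B−A = (-60, 5, -0.43); C−A = (-105, 160, +0.32).
Determinant of the coordinate differences = (-60)·160 − (-105)·5 = -9075.
∂d/∂x = [(-0.43)·160 − (+0.32)·5] / -9075 = +0.007758
∂d/∂y = [(-60)·(+0.32) − (-105)·(-0.43)] / -9075 = +0.007091
Steepest decrease is along −∇f = (-0.007758 E, -0.007091 N) → southwest.

SW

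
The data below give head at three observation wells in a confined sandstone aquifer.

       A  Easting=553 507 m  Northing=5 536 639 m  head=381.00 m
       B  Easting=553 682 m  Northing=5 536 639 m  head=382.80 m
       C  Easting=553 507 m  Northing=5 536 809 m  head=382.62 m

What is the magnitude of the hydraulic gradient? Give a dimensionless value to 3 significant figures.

0.0140

∂h/∂x = (382.80 − 381.00) / (553682 − 553507) = +0.01029
∂h/∂y = (382.62 − 381.00) / (5536809 − 5536639) = +0.009529
|∇h| = √(0.01029² + 0.009529²) = 0.01402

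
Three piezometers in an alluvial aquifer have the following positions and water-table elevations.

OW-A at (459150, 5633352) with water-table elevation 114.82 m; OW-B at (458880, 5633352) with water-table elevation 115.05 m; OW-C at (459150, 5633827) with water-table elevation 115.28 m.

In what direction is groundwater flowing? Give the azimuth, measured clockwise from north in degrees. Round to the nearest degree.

139°

∂h/∂x = (115.05 − 114.82) / (458880 − 459150) = -0.0008519
∂h/∂y = (115.28 − 114.82) / (5633827 − 5633352) = +0.0009684
Flow direction (−∇h) has components (+0.0008519 E, -0.0009684 N).
Azimuth = atan2(E, N) = atan2(+0.0008519, -0.0009684) = 138.7° ≈ 139°.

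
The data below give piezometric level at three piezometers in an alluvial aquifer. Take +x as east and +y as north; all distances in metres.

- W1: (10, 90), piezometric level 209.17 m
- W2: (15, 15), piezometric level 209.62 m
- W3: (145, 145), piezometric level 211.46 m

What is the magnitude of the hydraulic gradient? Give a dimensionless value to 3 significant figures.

Three-point gradient (reference W1): Δ to W2 = (5, -75, +0.45), Δ to W3 = (135, 55, +2.29).
∂h/∂x = +0.01889, ∂h/∂y = -0.004740 (det = 10400).
|∇h| = √(0.01889² + -0.004740²) = 0.01948

0.0195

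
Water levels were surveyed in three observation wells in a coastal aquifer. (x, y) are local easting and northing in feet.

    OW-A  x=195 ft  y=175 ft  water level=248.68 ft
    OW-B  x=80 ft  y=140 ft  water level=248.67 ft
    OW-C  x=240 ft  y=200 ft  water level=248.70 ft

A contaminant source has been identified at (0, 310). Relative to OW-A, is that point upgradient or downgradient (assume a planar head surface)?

upgradient

Differences from OW-A: to OW-B (Δx, Δy, Δh) = (-115, -35, -0.01); to OW-C = (45, 25, +0.02).
Solve a·Δx + b·Δy = Δh: det = (-115)·25 − 45·(-35) = -1300.
∂h/∂x = [(-0.01)·25 − (+0.02)·(-35)] / -1300 = -0.0003462
∂h/∂y = [(-115)·(+0.02) − 45·(-0.01)] / -1300 = +0.001423
Head at (0, 310) = 248.68 + (-0.0003462)·(-195) + (+0.001423)·(135) = 248.94 ft.
That is higher than the 248.68 ft at OW-A, so the point is upgradient.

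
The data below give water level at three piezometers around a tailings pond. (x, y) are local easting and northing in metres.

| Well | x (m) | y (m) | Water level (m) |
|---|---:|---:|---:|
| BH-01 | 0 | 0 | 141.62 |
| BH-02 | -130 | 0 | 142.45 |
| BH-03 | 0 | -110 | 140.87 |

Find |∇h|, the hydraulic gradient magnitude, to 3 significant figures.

∂h/∂x = (142.45 − 141.62) / (-130 − 0) = -0.006385
∂h/∂y = (140.87 − 141.62) / (-110 − 0) = +0.006818
|∇h| = √(-0.006385² + 0.006818²) = 0.009341

0.00934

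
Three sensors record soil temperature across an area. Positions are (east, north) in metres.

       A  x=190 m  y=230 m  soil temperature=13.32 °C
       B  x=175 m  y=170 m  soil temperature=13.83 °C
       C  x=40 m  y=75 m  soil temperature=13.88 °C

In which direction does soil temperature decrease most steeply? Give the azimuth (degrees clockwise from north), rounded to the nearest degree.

Differences from A: to B (Δx, Δy, Δh) = (-15, -60, +0.51); to C = (-150, -155, +0.56).
Determinant of the coordinate differences = (-15)·(-155) − (-150)·(-60) = -6675.
∂T/∂x = [(+0.51)·(-155) − (+0.56)·(-60)] / -6675 = +0.006809
∂T/∂y = [(-15)·(+0.56) − (-150)·(+0.51)] / -6675 = -0.01020
Steepest decrease is along −∇f: components (-0.006809 E, +0.01020 N).
Azimuth = atan2(-0.006809, +0.01020) = 326.3° ≈ 326°.

326°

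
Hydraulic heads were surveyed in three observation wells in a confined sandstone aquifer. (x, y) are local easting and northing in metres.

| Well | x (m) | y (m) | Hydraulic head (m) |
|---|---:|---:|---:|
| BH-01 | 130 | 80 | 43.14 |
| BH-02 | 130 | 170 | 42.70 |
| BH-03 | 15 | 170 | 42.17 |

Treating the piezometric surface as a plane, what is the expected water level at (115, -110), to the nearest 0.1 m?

44.0 m

Taking BH-01 as reference: BH-02−BH-01 = (0, 90, -0.44); BH-03−BH-01 = (-115, 90, -0.97).
Determinant of the coordinate differences = 0·90 − (-115)·90 = 10350.
∂h/∂x = [(-0.44)·90 − (-0.97)·90] / 10350 = +0.004609
∂h/∂y = [0·(-0.97) − (-115)·(-0.44)] / 10350 = -0.004889
h(115, -110) = 43.14 + (+0.004609)·(-15) + (-0.004889)·(-190) = 43.14 -0.069 +0.929 = 44.000 m.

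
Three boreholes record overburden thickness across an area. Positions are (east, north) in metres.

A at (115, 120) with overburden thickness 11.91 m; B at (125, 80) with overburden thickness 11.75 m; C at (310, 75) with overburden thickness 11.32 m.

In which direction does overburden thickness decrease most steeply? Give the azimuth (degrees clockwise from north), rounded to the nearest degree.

147°

With d = a·x + b·y + c and A as origin, the differences give:
  10·a + (-40)·b = -0.16
  195·a + (-45)·b = -0.59
Eliminate b (×(-45) and ×(-40), subtract): 7350·a = -16.400 → a = ∂d/∂x = -0.002231
Back-substitute: b = ∂d/∂y = +0.003442.
Steepest decrease is along −∇f: components (+0.002231 E, -0.003442 N).
Azimuth = atan2(+0.002231, -0.003442) = 147.0° ≈ 147°.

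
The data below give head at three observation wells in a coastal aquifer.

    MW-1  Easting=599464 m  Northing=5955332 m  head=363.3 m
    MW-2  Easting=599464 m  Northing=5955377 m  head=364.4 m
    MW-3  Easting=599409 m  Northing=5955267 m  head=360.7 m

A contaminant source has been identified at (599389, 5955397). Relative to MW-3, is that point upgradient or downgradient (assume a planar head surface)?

Taking MW-1 as reference: MW-2−MW-1 = (0, 45, +1.1); MW-3−MW-1 = (-55, -65, -2.6).
Determinant of the coordinate differences = 0·(-65) − (-55)·45 = 2475.
∂h/∂x = [(+1.1)·(-65) − (-2.6)·45] / 2475 = +0.01838
∂h/∂y = [0·(-2.6) − (-55)·(+1.1)] / 2475 = +0.02444
Head at (599389, 5955397) = 363.3 + (+0.01838)·(-75) + (+0.02444)·(65) = 363.51 m.
That is higher than the 360.7 m at MW-3, so the point is upgradient.

upgradient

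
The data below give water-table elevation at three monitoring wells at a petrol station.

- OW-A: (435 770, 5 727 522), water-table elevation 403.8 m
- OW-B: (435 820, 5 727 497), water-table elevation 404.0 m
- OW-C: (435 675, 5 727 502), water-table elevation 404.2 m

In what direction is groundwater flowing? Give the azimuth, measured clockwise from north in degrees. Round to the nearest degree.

Differences from OW-A: to OW-B (Δx, Δy, Δh) = (50, -25, +0.2); to OW-C = (-95, -20, +0.4).
Determinant of the coordinate differences = 50·(-20) − (-95)·(-25) = -3375.
∂h/∂x = [(+0.2)·(-20) − (+0.4)·(-25)] / -3375 = -0.001778
∂h/∂y = [50·(+0.4) − (-95)·(+0.2)] / -3375 = -0.01156
Flow direction (−∇h) has components (+0.001778 E, +0.01156 N).
Azimuth = atan2(E, N) = atan2(+0.001778, +0.01156) = 8.7° ≈ 009°.

009°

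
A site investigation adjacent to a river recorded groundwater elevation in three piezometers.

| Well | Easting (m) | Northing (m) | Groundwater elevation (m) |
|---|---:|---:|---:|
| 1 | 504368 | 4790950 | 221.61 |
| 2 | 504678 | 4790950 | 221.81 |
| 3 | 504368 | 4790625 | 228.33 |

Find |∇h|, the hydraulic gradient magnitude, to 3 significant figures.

∂h/∂x = (221.81 − 221.61) / (504678 − 504368) = +0.0006452
∂h/∂y = (228.33 − 221.61) / (4790625 − 4790950) = -0.02068
|∇h| = √(0.0006452² + -0.02068²) = 0.02069

0.0207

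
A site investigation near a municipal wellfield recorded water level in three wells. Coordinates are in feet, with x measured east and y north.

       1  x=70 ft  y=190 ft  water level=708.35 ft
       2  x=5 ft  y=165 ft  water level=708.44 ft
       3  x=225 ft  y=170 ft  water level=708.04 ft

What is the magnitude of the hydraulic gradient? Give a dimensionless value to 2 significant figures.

With h = a·x + b·y + c and 1 as origin, the differences give:
  (-65)·a + (-25)·b = +0.09
  155·a + (-20)·b = -0.31
Eliminate b (×(-20) and ×(-25), subtract): 5175·a = -9.550 → a = ∂h/∂x = -0.001845
Back-substitute: b = ∂h/∂y = +0.001198.
|∇h| = √(-0.001845² + 0.001198²) = 0.0022

0.0022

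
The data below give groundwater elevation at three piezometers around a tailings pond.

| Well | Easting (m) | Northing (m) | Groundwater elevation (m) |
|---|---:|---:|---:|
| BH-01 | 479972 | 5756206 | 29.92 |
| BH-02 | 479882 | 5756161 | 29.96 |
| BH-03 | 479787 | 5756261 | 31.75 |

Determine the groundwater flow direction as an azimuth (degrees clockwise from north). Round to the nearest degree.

152°

Differences from BH-01: to BH-02 (Δx, Δy, Δh) = (-90, -45, +0.04); to BH-03 = (-185, 55, +1.83).
Solve a·Δx + b·Δy = Δh: det = (-90)·55 − (-185)·(-45) = -13275.
∂h/∂x = [(+0.04)·55 − (+1.83)·(-45)] / -13275 = -0.006369
∂h/∂y = [(-90)·(+1.83) − (-185)·(+0.04)] / -13275 = +0.01185
Flow direction (−∇h) has components (+0.006369 E, -0.01185 N).
Azimuth = atan2(E, N) = atan2(+0.006369, -0.01185) = 151.7° ≈ 152°.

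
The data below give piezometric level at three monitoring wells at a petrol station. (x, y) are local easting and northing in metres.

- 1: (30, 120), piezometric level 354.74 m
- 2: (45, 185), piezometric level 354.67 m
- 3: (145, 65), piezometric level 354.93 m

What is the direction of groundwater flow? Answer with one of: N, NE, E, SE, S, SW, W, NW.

Three-point gradient (reference 1): Δ to 2 = (15, 65, -0.07), Δ to 3 = (115, -55, +0.19).
∂h/∂x = +0.001024, ∂h/∂y = -0.001313 (det = -8300).
Flow = −∇h = (-0.001024 east, +0.001313 north), which points northwest.

NW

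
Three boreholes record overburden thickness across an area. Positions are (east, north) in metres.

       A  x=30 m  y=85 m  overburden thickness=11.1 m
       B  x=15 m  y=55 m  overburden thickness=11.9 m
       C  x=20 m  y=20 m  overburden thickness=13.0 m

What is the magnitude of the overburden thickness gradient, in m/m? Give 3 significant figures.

Taking A as reference: B−A = (-15, -30, +0.8); C−A = (-10, -65, +1.9).
Determinant of the coordinate differences = (-15)·(-65) − (-10)·(-30) = 675.
∂d/∂x = [(+0.8)·(-65) − (+1.9)·(-30)] / 675 = +0.007407
∂d/∂y = [(-15)·(+1.9) − (-10)·(+0.8)] / 675 = -0.03037
|∇f| = √(0.007407² + -0.03037²) = 0.03126 m/m

0.0313 m/m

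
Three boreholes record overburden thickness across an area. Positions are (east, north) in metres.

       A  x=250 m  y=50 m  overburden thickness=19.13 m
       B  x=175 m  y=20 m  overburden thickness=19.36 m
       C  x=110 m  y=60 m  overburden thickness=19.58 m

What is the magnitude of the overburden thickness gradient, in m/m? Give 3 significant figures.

With d = a·x + b·y + c and A as origin, the differences give:
  (-75)·a + (-30)·b = +0.23
  (-140)·a + 10·b = +0.45
Eliminate b (×10 and ×(-30), subtract): -4950·a = 15.800 → a = ∂d/∂x = -0.003192
Back-substitute: b = ∂d/∂y = +0.0003131.
|∇f| = √(-0.003192² + 0.0003131²) = 0.003207 m/m

0.00321 m/m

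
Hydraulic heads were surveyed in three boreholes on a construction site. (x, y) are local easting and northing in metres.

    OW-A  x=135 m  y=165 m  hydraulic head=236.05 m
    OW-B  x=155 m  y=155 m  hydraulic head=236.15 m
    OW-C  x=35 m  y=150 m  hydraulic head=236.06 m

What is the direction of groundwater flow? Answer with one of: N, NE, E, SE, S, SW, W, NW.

With h = a·x + b·y + c and OW-A as origin, the differences give:
  20·a + (-10)·b = +0.10
  (-100)·a + (-15)·b = +0.01
Eliminate b (×(-15) and ×(-10), subtract): -1300·a = -1.400 → a = ∂h/∂x = +0.001077
Back-substitute: b = ∂h/∂y = -0.007846.
Flow = −∇h = (-0.001077 east, +0.007846 north), which points north.

N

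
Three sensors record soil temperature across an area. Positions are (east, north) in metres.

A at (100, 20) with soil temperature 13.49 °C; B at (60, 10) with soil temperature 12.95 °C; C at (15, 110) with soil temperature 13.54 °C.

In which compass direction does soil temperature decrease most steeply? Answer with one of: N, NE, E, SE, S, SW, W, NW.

SW

Three-point gradient (reference A): Δ to B = (-40, -10, -0.54), Δ to C = (-85, 90, +0.05).
∂T/∂x = +0.01081, ∂T/∂y = +0.01076 (det = -4450).
Steepest decrease is along −∇f = (-0.01081 E, -0.01076 N) → southwest.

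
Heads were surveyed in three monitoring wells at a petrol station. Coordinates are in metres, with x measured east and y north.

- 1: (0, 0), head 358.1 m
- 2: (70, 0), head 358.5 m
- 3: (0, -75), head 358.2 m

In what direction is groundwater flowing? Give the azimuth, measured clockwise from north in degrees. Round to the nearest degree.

283°

∂h/∂x = (358.5 − 358.1) / (70 − 0) = +0.005714
∂h/∂y = (358.2 − 358.1) / (-75 − 0) = -0.001333
Flow direction (−∇h) has components (-0.005714 E, +0.001333 N).
Azimuth = atan2(E, N) = atan2(-0.005714, +0.001333) = 283.1° ≈ 283°.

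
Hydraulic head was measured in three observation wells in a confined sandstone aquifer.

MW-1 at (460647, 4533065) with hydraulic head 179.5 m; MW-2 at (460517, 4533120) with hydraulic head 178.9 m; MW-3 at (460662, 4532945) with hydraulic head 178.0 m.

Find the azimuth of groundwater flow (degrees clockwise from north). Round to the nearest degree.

With h = a·x + b·y + c and MW-1 as origin, the differences give:
  (-130)·a + 55·b = -0.6
  15·a + (-120)·b = -1.5
Eliminate b (×(-120) and ×55, subtract): 14775·a = 154.50 → a = ∂h/∂x = +0.01046
Back-substitute: b = ∂h/∂y = +0.01381.
Flow direction (−∇h) has components (-0.01046 E, -0.01381 N).
Azimuth = atan2(E, N) = atan2(-0.01046, -0.01381) = 217.1° ≈ 217°.

217°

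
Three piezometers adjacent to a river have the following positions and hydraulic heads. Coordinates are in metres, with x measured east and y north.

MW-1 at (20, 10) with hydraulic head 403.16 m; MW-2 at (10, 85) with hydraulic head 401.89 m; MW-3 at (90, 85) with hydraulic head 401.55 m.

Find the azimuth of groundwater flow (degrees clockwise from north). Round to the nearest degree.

Taking MW-1 as reference: MW-2−MW-1 = (-10, 75, -1.27); MW-3−MW-1 = (70, 75, -1.61).
Solve a·Δx + b·Δy = Δh: det = (-10)·75 − 70·75 = -6000.
∂h/∂x = [(-1.27)·75 − (-1.61)·75] / -6000 = -0.004250
∂h/∂y = [(-10)·(-1.61) − 70·(-1.27)] / -6000 = -0.01750
Flow direction (−∇h) has components (+0.004250 E, +0.01750 N).
Azimuth = atan2(E, N) = atan2(+0.004250, +0.01750) = 13.7° ≈ 014°.

014°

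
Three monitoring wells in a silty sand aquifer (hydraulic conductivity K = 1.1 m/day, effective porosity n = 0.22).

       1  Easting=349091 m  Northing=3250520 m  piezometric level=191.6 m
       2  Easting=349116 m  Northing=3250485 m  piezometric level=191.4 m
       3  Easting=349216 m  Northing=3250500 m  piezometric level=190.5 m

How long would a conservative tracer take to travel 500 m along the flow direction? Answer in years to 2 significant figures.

Differences from 1: to 2 (Δx, Δy, Δh) = (25, -35, -0.2); to 3 = (125, -20, -1.1).
Determinant of the coordinate differences = 25·(-20) − 125·(-35) = 3875.
∂h/∂x = [(-0.2)·(-20) − (-1.1)·(-35)] / 3875 = -0.008903
∂h/∂y = [25·(-1.1) − 125·(-0.2)] / 3875 = -0.0006452
|∇h| = √(-0.008903² + -0.0006452²) = 0.008926
Seepage velocity v = K·i/n = 1.1 × 0.008926 / 0.22 = 0.04463 m/day.
t = 500 / 0.04463 = 1.12e+04 days = 30.7 years.

31 years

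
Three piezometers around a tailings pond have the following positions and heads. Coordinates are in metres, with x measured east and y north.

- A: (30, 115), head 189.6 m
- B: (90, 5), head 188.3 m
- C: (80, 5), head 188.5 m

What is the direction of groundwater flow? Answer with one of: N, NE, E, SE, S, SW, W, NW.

E

With h = a·x + b·y + c and A as origin, the differences give:
  60·a + (-110)·b = -1.3
  50·a + (-110)·b = -1.1
Eliminate b (×(-110) and ×(-110), subtract): -1100·a = 22.00 → a = ∂h/∂x = -0.02000
Back-substitute: b = ∂h/∂y = +0.0009091.
Flow = −∇h = (+0.02000 east, -0.0009091 north), which points east.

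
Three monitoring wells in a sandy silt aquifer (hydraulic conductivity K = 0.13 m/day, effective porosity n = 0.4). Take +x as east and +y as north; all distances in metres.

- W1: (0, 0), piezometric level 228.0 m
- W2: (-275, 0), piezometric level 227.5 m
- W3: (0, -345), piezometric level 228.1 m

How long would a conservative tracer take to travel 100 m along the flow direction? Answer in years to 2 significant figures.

460 years

∂h/∂x = (227.5 − 228.0) / (-275 − 0) = +0.001818
∂h/∂y = (228.1 − 228.0) / (-345 − 0) = -0.0002899
|∇h| = √(0.001818² + -0.0002899²) = 0.001841
Seepage velocity v = K·i/n = 0.13 × 0.001841 / 0.4 = 0.0005983 m/day.
t = 100 / 0.0005983 = 1.671e+05 days = 457 years.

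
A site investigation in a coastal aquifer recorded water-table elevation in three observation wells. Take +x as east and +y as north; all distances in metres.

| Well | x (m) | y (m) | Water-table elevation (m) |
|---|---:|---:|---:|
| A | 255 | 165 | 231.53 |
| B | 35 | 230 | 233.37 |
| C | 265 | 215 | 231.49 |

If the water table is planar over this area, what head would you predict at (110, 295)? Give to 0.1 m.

With h = a·x + b·y + c and A as origin, the differences give:
  (-220)·a + 65·b = +1.84
  10·a + 50·b = -0.04
Eliminate b (×50 and ×65, subtract): -11650·a = 94.600 → a = ∂h/∂x = -0.008120
Back-substitute: b = ∂h/∂y = +0.0008240.
h(110, 295) = 231.53 + (-0.008120)·(-145) + (+0.0008240)·(130) = 231.53 +1.177 +0.107 = 232.815 m.

232.8 m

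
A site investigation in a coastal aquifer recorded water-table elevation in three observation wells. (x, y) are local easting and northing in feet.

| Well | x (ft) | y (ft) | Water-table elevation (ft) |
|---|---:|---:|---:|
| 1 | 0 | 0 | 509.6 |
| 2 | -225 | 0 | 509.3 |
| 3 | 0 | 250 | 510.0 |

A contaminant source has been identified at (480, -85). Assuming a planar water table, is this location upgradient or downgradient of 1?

upgradient

∂h/∂x = (509.3 − 509.6) / (-225 − 0) = +0.001333
∂h/∂y = (510.0 − 509.6) / (250 − 0) = +0.001600
Head at (480, -85) = 509.6 + (+0.001333)·(480) + (+0.001600)·(-85) = 510.10 ft.
That is higher than the 509.6 ft at 1, so the point is upgradient.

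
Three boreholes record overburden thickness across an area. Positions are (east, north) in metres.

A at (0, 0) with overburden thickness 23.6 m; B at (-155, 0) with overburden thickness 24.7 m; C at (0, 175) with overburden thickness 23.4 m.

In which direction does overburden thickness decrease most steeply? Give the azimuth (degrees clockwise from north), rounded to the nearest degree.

∂d/∂x = (24.7 − 23.6) / (-155 − 0) = -0.007097
∂d/∂y = (23.4 − 23.6) / (175 − 0) = -0.001143
Steepest decrease is along −∇f: components (+0.007097 E, +0.001143 N).
Azimuth = atan2(+0.007097, +0.001143) = 80.9° ≈ 081°.

081°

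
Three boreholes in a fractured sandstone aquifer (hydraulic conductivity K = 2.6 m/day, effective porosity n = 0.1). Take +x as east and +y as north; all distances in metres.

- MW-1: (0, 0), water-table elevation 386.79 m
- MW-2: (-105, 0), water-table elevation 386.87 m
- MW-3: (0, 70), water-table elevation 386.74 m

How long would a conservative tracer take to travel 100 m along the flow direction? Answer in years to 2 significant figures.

∂h/∂x = (386.87 − 386.79) / (-105 − 0) = -0.0007619
∂h/∂y = (386.74 − 386.79) / (70 − 0) = -0.0007143
|∇h| = √(-0.0007619² + -0.0007143²) = 0.001044
Seepage velocity v = K·i/n = 2.6 × 0.001044 / 0.1 = 0.02714 m/day.
t = 100 / 0.02714 = 3685 days = 10.1 years.

10 years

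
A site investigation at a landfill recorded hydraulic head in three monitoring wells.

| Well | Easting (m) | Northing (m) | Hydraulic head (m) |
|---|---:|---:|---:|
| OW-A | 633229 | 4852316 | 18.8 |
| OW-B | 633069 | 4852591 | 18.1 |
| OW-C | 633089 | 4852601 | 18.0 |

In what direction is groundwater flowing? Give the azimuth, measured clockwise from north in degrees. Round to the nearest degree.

034°

With h = a·x + b·y + c and OW-A as origin, the differences give:
  (-160)·a + 275·b = -0.7
  (-140)·a + 285·b = -0.8
Eliminate b (×285 and ×275, subtract): -7100·a = 20.50 → a = ∂h/∂x = -0.002887
Back-substitute: b = ∂h/∂y = -0.004225.
Flow direction (−∇h) has components (+0.002887 E, +0.004225 N).
Azimuth = atan2(E, N) = atan2(+0.002887, +0.004225) = 34.3° ≈ 034°.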